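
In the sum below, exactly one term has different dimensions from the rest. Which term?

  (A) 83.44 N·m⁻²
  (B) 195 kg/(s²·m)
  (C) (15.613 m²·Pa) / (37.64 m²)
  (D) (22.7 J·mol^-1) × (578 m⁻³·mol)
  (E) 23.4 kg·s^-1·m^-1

Reduce each to base SI dimensions:
  (A) N·m⁻² = kg·m·s⁻²·m⁻² = kg·m⁻¹·s⁻²
  (B) kg·m⁻¹·s⁻²
  (C) [kg·m·s⁻²] / [m²] = kg·m⁻¹·s⁻²
  (D) [kg·m²·s⁻²·mol⁻¹] · [m⁻³·mol] = kg·m⁻¹·s⁻²
  (E) kg·m⁻¹·s⁻¹
All reduce to kg·m⁻¹·s⁻² except (E), which is kg·m⁻¹·s⁻¹.

(E)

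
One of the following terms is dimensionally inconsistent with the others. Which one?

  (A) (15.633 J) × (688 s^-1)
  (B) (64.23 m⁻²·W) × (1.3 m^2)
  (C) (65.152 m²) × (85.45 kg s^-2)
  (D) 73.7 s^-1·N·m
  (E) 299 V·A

(C)

In SI base units:
  (A) [kg·m²·s⁻²] · [s⁻¹] = kg·m²·s⁻³
  (B) [kg·s⁻³] · [m²] = kg·m²·s⁻³
  (C) [m²] · [kg·s⁻²] = kg·m²·s⁻²
  (D) N·m·s⁻¹ = kg·m·s⁻²·m·s⁻¹ = kg·m²·s⁻³
  (E) V·A = J·C⁻¹·A = kg·m²·s⁻³
All reduce to kg·m²·s⁻³ except (C), which is kg·m²·s⁻².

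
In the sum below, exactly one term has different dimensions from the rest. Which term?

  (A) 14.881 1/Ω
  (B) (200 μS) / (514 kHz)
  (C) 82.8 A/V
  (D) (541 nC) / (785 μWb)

(B)

Dimensions:
  (A) Ω⁻¹ = (V·A⁻¹)⁻¹ = kg⁻¹·m⁻²·s³·A²
  (B) [kg⁻¹·m⁻²·s³·A²] / [s⁻¹] = kg⁻¹·m⁻²·s⁴·A²
  (C) A·V⁻¹ = A·(J·C⁻¹)⁻¹ = kg⁻¹·m⁻²·s³·A²
  (D) [s·A] / [kg·m²·s⁻²·A⁻¹] = kg⁻¹·m⁻²·s³·A²
All reduce to kg⁻¹·m⁻²·s³·A² except (B), which is kg⁻¹·m⁻²·s⁴·A².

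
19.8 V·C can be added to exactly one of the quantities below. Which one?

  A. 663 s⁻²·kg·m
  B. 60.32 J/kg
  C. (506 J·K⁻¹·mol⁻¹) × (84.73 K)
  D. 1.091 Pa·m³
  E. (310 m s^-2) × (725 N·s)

D.

Reference: C·V = s·A·J·C⁻¹ = kg·m²·s⁻².
Each option:
  A. kg·m·s⁻²
  B. J·kg⁻¹ = N·m·kg⁻¹ = m²·s⁻²
  C. [kg·m²·s⁻²·K⁻¹·mol⁻¹] · [K] = kg·m²·s⁻²·mol⁻¹
  D. Pa·m³ = N·m⁻²·m³ = kg·m²·s⁻²  ← same
  E. [m·s⁻²] · [kg·m·s⁻¹] = kg·m²·s⁻³
Only D. matches kg·m²·s⁻².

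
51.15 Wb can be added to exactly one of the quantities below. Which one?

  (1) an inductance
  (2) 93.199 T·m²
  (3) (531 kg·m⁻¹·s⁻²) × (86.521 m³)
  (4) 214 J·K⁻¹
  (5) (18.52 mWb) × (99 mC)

(2)

Reference: Wb = V·s = kg·m²·s⁻²·A⁻¹.
Each option:
  (1) [inductance] = kg·m²·s⁻²·A⁻²
  (2) T·m² = Wb·m⁻²·m² = kg·m²·s⁻²·A⁻¹  ← same
  (3) [kg·m⁻¹·s⁻²] · [m³] = kg·m²·s⁻²
  (4) J·K⁻¹ = N·m·K⁻¹ = kg·m²·s⁻²·K⁻¹
  (5) [kg·m²·s⁻²·A⁻¹] · [s·A] = kg·m²·s⁻¹
Only (2) matches kg·m²·s⁻²·A⁻¹.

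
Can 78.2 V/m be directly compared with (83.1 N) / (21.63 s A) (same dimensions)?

Dimensions:
  78.2 V/m:  V·m⁻¹ = J·C⁻¹·m⁻¹ = kg·m·s⁻³·A⁻¹
  (83.1 N) / (21.63 s A):  [kg·m·s⁻²] / [s·A] = kg·m·s⁻³·A⁻¹
Both are kg·m·s⁻³·A⁻¹, so they have the same dimensions and can be added.

Yes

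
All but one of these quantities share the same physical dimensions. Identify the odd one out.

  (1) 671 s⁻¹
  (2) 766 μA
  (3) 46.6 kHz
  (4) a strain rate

(2)

Reduce each to base SI dimensions:
  (1) s⁻¹
  (2) A
  (3) Hz = s⁻¹
  (4) [strain rate] = s⁻¹
All reduce to s⁻¹ except (2), which is A.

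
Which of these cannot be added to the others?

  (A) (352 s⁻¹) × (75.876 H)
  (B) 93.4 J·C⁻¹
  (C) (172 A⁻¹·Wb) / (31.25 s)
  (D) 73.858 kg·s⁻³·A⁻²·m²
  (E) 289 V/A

(B)

Expand each in SI base units:
  (A) [s⁻¹] · [kg·m²·s⁻²·A⁻²] = kg·m²·s⁻³·A⁻²
  (B) J·C⁻¹ = N·m·(s·A)⁻¹ = kg·m²·s⁻³·A⁻¹
  (C) [kg·m²·s⁻²·A⁻²] / [s] = kg·m²·s⁻³·A⁻²
  (D) kg·m²·s⁻³·A⁻²
  (E) V·A⁻¹ = J·C⁻¹·A⁻¹ = kg·m²·s⁻³·A⁻²
All reduce to kg·m²·s⁻³·A⁻² except (B), which is kg·m²·s⁻³·A⁻¹.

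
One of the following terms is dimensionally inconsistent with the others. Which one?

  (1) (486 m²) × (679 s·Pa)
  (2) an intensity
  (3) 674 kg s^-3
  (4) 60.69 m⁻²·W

(1)

In SI base units:
  (1) [m²] · [kg·m⁻¹·s⁻¹] = kg·m·s⁻¹
  (2) [intensity] = kg·s⁻³
  (3) kg·s⁻³
  (4) W·m⁻² = J·s⁻¹·m⁻² = kg·s⁻³
All reduce to kg·s⁻³ except (1), which is kg·m·s⁻¹.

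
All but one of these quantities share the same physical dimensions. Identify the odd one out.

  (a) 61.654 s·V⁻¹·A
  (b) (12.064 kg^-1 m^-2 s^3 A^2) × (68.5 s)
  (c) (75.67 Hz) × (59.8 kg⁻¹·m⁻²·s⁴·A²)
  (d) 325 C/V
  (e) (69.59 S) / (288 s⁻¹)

(c)

In SI base units:
  (a) A·s·V⁻¹ = A·s·(J·C⁻¹)⁻¹ = kg⁻¹·m⁻²·s⁴·A²
  (b) [kg⁻¹·m⁻²·s³·A²] · [s] = kg⁻¹·m⁻²·s⁴·A²
  (c) [s⁻¹] · [kg⁻¹·m⁻²·s⁴·A²] = kg⁻¹·m⁻²·s³·A²
  (d) C·V⁻¹ = s·A·(J·C⁻¹)⁻¹ = kg⁻¹·m⁻²·s⁴·A²
  (e) [kg⁻¹·m⁻²·s³·A²] / [s⁻¹] = kg⁻¹·m⁻²·s⁴·A²
All reduce to kg⁻¹·m⁻²·s⁴·A² except (c), which is kg⁻¹·m⁻²·s³·A².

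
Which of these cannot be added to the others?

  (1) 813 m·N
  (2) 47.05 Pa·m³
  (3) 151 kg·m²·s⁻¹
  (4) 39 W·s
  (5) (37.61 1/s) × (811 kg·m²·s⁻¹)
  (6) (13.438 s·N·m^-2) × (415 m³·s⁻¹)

(3)

Expand each in SI base units:
  (1) N·m = kg·m·s⁻²·m = kg·m²·s⁻²
  (2) Pa·m³ = N·m⁻²·m³ = kg·m²·s⁻²
  (3) kg·m²·s⁻¹
  (4) W·s = J·s⁻¹·s = kg·m²·s⁻²
  (5) [s⁻¹] · [kg·m²·s⁻¹] = kg·m²·s⁻²
  (6) [kg·m⁻¹·s⁻¹] · [m³·s⁻¹] = kg·m²·s⁻²
All reduce to kg·m²·s⁻² except (3), which is kg·m²·s⁻¹.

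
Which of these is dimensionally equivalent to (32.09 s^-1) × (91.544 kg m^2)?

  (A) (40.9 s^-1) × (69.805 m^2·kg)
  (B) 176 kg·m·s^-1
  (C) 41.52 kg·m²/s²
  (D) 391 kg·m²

(A)

Reference: [s⁻¹] · [kg·m²] = kg·m²·s⁻¹.
Each option:
  (A) [s⁻¹] · [kg·m²] = kg·m²·s⁻¹  ← same
  (B) kg·m·s⁻¹
  (C) kg·m²·s⁻²
  (D) kg·m²
Only (A) matches kg·m²·s⁻¹.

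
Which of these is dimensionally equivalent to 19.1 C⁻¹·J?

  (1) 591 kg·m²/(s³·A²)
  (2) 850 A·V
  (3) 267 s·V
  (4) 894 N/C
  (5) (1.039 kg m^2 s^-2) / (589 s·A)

Reference: J·C⁻¹ = N·m·(s·A)⁻¹ = kg·m²·s⁻³·A⁻¹.
Each option:
  (1) kg·m²·s⁻³·A⁻²
  (2) V·A = J·C⁻¹·A = kg·m²·s⁻³
  (3) V·s = J·C⁻¹·s = kg·m²·s⁻²·A⁻¹
  (4) N·C⁻¹ = kg·m·s⁻²·(s·A)⁻¹ = kg·m·s⁻³·A⁻¹
  (5) [kg·m²·s⁻²] / [s·A] = kg·m²·s⁻³·A⁻¹  ← same
Only (5) matches kg·m²·s⁻³·A⁻¹.

(5)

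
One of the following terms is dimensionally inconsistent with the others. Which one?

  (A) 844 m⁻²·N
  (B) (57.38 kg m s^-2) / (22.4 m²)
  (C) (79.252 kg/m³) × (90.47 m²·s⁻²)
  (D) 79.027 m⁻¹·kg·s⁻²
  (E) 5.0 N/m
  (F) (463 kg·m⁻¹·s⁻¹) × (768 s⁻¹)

Reduce each to base SI dimensions:
  (A) N·m⁻² = kg·m·s⁻²·m⁻² = kg·m⁻¹·s⁻²
  (B) [kg·m·s⁻²] / [m²] = kg·m⁻¹·s⁻²
  (C) [kg·m⁻³] · [m²·s⁻²] = kg·m⁻¹·s⁻²
  (D) kg·m⁻¹·s⁻²
  (E) N·m⁻¹ = kg·m·s⁻²·m⁻¹ = kg·s⁻²
  (F) [kg·m⁻¹·s⁻¹] · [s⁻¹] = kg·m⁻¹·s⁻²
All reduce to kg·m⁻¹·s⁻² except (E), which is kg·s⁻².

(E)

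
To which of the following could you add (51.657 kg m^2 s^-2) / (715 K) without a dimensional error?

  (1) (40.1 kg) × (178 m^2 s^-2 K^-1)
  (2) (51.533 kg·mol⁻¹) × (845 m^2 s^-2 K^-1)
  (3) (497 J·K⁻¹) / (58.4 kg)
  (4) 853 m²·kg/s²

(1)

Reference: [kg·m²·s⁻²] / [K] = kg·m²·s⁻²·K⁻¹.
Each option:
  (1) [kg] · [m²·s⁻²·K⁻¹] = kg·m²·s⁻²·K⁻¹  ← same
  (2) [kg·mol⁻¹] · [m²·s⁻²·K⁻¹] = kg·m²·s⁻²·K⁻¹·mol⁻¹
  (3) [kg·m²·s⁻²·K⁻¹] / [kg] = m²·s⁻²·K⁻¹
  (4) kg·m²·s⁻²
Only (1) matches kg·m²·s⁻²·K⁻¹.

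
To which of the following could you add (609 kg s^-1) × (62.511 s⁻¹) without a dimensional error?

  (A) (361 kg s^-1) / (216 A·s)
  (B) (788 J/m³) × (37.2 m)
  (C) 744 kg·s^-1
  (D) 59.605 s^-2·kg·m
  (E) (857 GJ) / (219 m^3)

Reference: [kg·s⁻¹] · [s⁻¹] = kg·s⁻².
Each option:
  (A) [kg·s⁻¹] / [s·A] = kg·s⁻²·A⁻¹
  (B) [kg·m⁻¹·s⁻²] · [m] = kg·s⁻²  ← same
  (C) kg·s⁻¹
  (D) kg·m·s⁻²
  (E) [kg·m²·s⁻²] / [m³] = kg·m⁻¹·s⁻²
Only (B) matches kg·s⁻².

(B)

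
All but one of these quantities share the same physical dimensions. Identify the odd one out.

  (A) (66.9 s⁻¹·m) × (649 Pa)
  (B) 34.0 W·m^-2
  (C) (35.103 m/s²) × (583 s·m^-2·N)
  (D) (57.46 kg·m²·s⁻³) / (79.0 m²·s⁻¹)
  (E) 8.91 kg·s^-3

(D)

In SI base units:
  (A) [m·s⁻¹] · [kg·m⁻¹·s⁻²] = kg·s⁻³
  (B) W·m⁻² = J·s⁻¹·m⁻² = kg·s⁻³
  (C) [m·s⁻²] · [kg·m⁻¹·s⁻¹] = kg·s⁻³
  (D) [kg·m²·s⁻³] / [m²·s⁻¹] = kg·s⁻²
  (E) kg·s⁻³
All reduce to kg·s⁻³ except (D), which is kg·s⁻².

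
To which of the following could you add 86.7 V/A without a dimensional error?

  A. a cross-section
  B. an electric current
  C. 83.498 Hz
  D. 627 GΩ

D.

Reference: V·A⁻¹ = J·C⁻¹·A⁻¹ = kg·m²·s⁻³·A⁻².
Each option:
  A. [cross-section] = m²
  B. [electric current] = A
  C. Hz = s⁻¹
  D. Ω = V·A⁻¹ = kg·m²·s⁻³·A⁻²  ← same
Only D. matches kg·m²·s⁻³·A⁻².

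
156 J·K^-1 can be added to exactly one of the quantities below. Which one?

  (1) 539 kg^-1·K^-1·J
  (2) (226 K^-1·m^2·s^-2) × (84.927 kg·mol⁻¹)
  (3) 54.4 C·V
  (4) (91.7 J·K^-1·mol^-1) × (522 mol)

Reference: J·K⁻¹ = N·m·K⁻¹ = kg·m²·s⁻²·K⁻¹.
Each option:
  (1) J·kg⁻¹·K⁻¹ = N·m·kg⁻¹·K⁻¹ = m²·s⁻²·K⁻¹
  (2) [m²·s⁻²·K⁻¹] · [kg·mol⁻¹] = kg·m²·s⁻²·K⁻¹·mol⁻¹
  (3) C·V = s·A·J·C⁻¹ = kg·m²·s⁻²
  (4) [kg·m²·s⁻²·K⁻¹·mol⁻¹] · [mol] = kg·m²·s⁻²·K⁻¹  ← same
Only (4) matches kg·m²·s⁻²·K⁻¹.

(4)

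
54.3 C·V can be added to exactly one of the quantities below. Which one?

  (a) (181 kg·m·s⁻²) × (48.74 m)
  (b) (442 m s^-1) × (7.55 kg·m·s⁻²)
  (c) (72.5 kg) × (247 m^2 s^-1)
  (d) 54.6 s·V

(a)

Reference: C·V = s·A·J·C⁻¹ = kg·m²·s⁻².
Each option:
  (a) [kg·m·s⁻²] · [m] = kg·m²·s⁻²  ← same
  (b) [m·s⁻¹] · [kg·m·s⁻²] = kg·m²·s⁻³
  (c) [kg] · [m²·s⁻¹] = kg·m²·s⁻¹
  (d) V·s = J·C⁻¹·s = kg·m²·s⁻²·A⁻¹
Only (a) matches kg·m²·s⁻².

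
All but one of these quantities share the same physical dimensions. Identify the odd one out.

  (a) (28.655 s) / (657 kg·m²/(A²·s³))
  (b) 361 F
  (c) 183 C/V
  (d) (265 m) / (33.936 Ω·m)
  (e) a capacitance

Work out the base dimensions of each:
  (a) [s] / [kg·m²·s⁻³·A⁻²] = kg⁻¹·m⁻²·s⁴·A²
  (b) F = C·V⁻¹ = kg⁻¹·m⁻²·s⁴·A²
  (c) C·V⁻¹ = s·A·(J·C⁻¹)⁻¹ = kg⁻¹·m⁻²·s⁴·A²
  (d) [m] / [kg·m³·s⁻³·A⁻²] = kg⁻¹·m⁻²·s³·A²
  (e) [capacitance] = kg⁻¹·m⁻²·s⁴·A²
All reduce to kg⁻¹·m⁻²·s⁴·A² except (d), which is kg⁻¹·m⁻²·s³·A².

(d)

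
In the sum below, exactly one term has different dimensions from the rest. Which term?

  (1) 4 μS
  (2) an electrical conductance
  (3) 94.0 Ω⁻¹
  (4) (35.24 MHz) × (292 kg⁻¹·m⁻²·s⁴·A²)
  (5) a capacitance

In SI base units:
  (1) S = Ω⁻¹ = kg⁻¹·m⁻²·s³·A²
  (2) [electrical conductance] = kg⁻¹·m⁻²·s³·A²
  (3) Ω⁻¹ = (V·A⁻¹)⁻¹ = kg⁻¹·m⁻²·s³·A²
  (4) [s⁻¹] · [kg⁻¹·m⁻²·s⁴·A²] = kg⁻¹·m⁻²·s³·A²
  (5) [capacitance] = kg⁻¹·m⁻²·s⁴·A²
All reduce to kg⁻¹·m⁻²·s³·A² except (5), which is kg⁻¹·m⁻²·s⁴·A².

(5)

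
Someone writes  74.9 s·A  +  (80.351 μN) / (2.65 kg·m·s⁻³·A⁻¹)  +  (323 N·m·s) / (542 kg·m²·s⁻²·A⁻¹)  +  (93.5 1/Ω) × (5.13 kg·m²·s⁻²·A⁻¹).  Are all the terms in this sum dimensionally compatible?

Expand each in SI base units:
  74.9 s·A:  A·s = s·A
  (80.351 μN) / (2.65 kg·m·s⁻³·A⁻¹):  [kg·m·s⁻²] / [kg·m·s⁻³·A⁻¹] = s·A
  (323 N·m·s) / (542 kg·m²·s⁻²·A⁻¹):  [kg·m²·s⁻¹] / [kg·m²·s⁻²·A⁻¹] = s·A
  (93.5 1/Ω) × (5.13 kg·m²·s⁻²·A⁻¹):  [kg⁻¹·m⁻²·s³·A²] · [kg·m²·s⁻²·A⁻¹] = s·A
Every term reduces to s·A.

Yes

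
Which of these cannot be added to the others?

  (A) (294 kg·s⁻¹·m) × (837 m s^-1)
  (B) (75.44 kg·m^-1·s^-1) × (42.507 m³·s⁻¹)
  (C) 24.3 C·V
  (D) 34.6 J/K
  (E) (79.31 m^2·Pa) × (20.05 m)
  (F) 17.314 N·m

(D)

Dimensions:
  (A) [kg·m·s⁻¹] · [m·s⁻¹] = kg·m²·s⁻²
  (B) [kg·m⁻¹·s⁻¹] · [m³·s⁻¹] = kg·m²·s⁻²
  (C) C·V = s·A·J·C⁻¹ = kg·m²·s⁻²
  (D) J·K⁻¹ = N·m·K⁻¹ = kg·m²·s⁻²·K⁻¹
  (E) [kg·m·s⁻²] · [m] = kg·m²·s⁻²
  (F) N·m = kg·m·s⁻²·m = kg·m²·s⁻²
All reduce to kg·m²·s⁻² except (D), which is kg·m²·s⁻²·K⁻¹.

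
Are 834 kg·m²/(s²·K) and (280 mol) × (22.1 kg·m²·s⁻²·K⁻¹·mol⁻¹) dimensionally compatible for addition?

Yes

Expand each in SI base units:
  834 kg·m²/(s²·K):  kg·m²·s⁻²·K⁻¹
  (280 mol) × (22.1 kg·m²·s⁻²·K⁻¹·mol⁻¹):  [mol] · [kg·m²·s⁻²·K⁻¹·mol⁻¹] = kg·m²·s⁻²·K⁻¹
Both are kg·m²·s⁻²·K⁻¹, so they have the same dimensions and can be added.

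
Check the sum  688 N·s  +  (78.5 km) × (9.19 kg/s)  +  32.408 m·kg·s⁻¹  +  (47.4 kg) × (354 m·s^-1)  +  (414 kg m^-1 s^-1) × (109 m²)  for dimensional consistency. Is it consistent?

Yes

In SI base units:
  688 N·s:  N·s = kg·m·s⁻²·s = kg·m·s⁻¹
  (78.5 km) × (9.19 kg/s):  [m] · [kg·s⁻¹] = kg·m·s⁻¹
  32.408 m·kg·s⁻¹:  kg·m·s⁻¹
  (47.4 kg) × (354 m·s^-1):  [kg] · [m·s⁻¹] = kg·m·s⁻¹
  (414 kg m^-1 s^-1) × (109 m²):  [kg·m⁻¹·s⁻¹] · [m²] = kg·m·s⁻¹
Every term reduces to kg·m·s⁻¹.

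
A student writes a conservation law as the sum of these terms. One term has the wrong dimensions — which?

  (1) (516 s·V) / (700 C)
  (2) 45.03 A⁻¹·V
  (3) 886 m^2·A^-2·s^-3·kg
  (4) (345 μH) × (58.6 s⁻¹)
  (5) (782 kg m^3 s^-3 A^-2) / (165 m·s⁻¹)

(5)

Dimensions:
  (1) [kg·m²·s⁻²·A⁻¹] / [s·A] = kg·m²·s⁻³·A⁻²
  (2) V·A⁻¹ = J·C⁻¹·A⁻¹ = kg·m²·s⁻³·A⁻²
  (3) kg·m²·s⁻³·A⁻²
  (4) [kg·m²·s⁻²·A⁻²] · [s⁻¹] = kg·m²·s⁻³·A⁻²
  (5) [kg·m³·s⁻³·A⁻²] / [m·s⁻¹] = kg·m²·s⁻²·A⁻²
All reduce to kg·m²·s⁻³·A⁻² except (5), which is kg·m²·s⁻²·A⁻².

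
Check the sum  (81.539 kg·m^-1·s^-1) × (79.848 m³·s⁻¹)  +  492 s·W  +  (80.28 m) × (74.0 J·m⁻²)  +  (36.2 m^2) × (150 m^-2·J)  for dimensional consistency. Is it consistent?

Work out the base dimensions of each:
  (81.539 kg·m^-1·s^-1) × (79.848 m³·s⁻¹):  [kg·m⁻¹·s⁻¹] · [m³·s⁻¹] = kg·m²·s⁻²
  492 s·W:  W·s = J·s⁻¹·s = kg·m²·s⁻²
  (80.28 m) × (74.0 J·m⁻²):  [m] · [kg·s⁻²] = kg·m·s⁻²
  (36.2 m^2) × (150 m^-2·J):  [m²] · [kg·s⁻²] = kg·m²·s⁻²
The terms do not share a single dimension (kg·m²·s⁻² vs kg·m·s⁻²).

No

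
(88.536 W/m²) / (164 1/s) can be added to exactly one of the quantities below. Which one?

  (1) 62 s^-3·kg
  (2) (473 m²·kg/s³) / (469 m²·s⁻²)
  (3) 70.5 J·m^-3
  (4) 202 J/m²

Reference: [kg·s⁻³] / [s⁻¹] = kg·s⁻².
Each option:
  (1) kg·s⁻³
  (2) [kg·m²·s⁻³] / [m²·s⁻²] = kg·s⁻¹
  (3) J·m⁻³ = N·m·m⁻³ = kg·m⁻¹·s⁻²
  (4) J·m⁻² = N·m·m⁻² = kg·s⁻²  ← same
Only (4) matches kg·s⁻².

(4)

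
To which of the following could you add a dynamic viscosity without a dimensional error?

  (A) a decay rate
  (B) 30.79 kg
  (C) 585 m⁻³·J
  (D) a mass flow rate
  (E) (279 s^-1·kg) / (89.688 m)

(E)

Reference: [dynamic viscosity] = kg·m⁻¹·s⁻¹.
Each option:
  (A) [decay rate] = s⁻¹
  (B) kg
  (C) J·m⁻³ = N·m·m⁻³ = kg·m⁻¹·s⁻²
  (D) [mass flow rate] = kg·s⁻¹
  (E) [kg·s⁻¹] / [m] = kg·m⁻¹·s⁻¹  ← same
Only (E) matches kg·m⁻¹·s⁻¹.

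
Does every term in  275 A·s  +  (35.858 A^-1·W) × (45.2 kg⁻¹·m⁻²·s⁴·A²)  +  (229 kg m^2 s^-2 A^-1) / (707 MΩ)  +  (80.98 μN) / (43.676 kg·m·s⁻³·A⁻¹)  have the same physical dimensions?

Dimensions:
  275 A·s:  A·s = s·A
  (35.858 A^-1·W) × (45.2 kg⁻¹·m⁻²·s⁴·A²):  [kg·m²·s⁻³·A⁻¹] · [kg⁻¹·m⁻²·s⁴·A²] = s·A
  (229 kg m^2 s^-2 A^-1) / (707 MΩ):  [kg·m²·s⁻²·A⁻¹] / [kg·m²·s⁻³·A⁻²] = s·A
  (80.98 μN) / (43.676 kg·m·s⁻³·A⁻¹):  [kg·m·s⁻²] / [kg·m·s⁻³·A⁻¹] = s·A
Every term reduces to s·A.

Yes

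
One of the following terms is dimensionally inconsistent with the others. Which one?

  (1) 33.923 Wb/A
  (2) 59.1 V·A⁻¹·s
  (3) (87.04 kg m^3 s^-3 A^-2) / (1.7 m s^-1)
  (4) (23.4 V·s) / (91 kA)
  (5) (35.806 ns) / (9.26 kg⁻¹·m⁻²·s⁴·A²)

(5)

Expand each in SI base units:
  (1) Wb·A⁻¹ = V·s·A⁻¹ = kg·m²·s⁻²·A⁻²
  (2) V·s·A⁻¹ = J·C⁻¹·s·A⁻¹ = kg·m²·s⁻²·A⁻²
  (3) [kg·m³·s⁻³·A⁻²] / [m·s⁻¹] = kg·m²·s⁻²·A⁻²
  (4) [kg·m²·s⁻²·A⁻¹] / [A] = kg·m²·s⁻²·A⁻²
  (5) [s] / [kg⁻¹·m⁻²·s⁴·A²] = kg·m²·s⁻³·A⁻²
All reduce to kg·m²·s⁻²·A⁻² except (5), which is kg·m²·s⁻³·A⁻².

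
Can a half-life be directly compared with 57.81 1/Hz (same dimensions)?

Reduce each to base SI dimensions:
  a half-life:  [half-life] = s
  57.81 1/Hz:  Hz⁻¹ = (s⁻¹)⁻¹ = s
Both are s, so they have the same dimensions and can be added.

Yes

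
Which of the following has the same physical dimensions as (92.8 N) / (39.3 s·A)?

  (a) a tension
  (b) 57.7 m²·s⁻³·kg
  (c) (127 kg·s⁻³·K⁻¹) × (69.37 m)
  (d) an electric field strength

Reference: [kg·m·s⁻²] / [s·A] = kg·m·s⁻³·A⁻¹.
Each option:
  (a) [tension] = kg·m·s⁻²
  (b) kg·m²·s⁻³
  (c) [kg·s⁻³·K⁻¹] · [m] = kg·m·s⁻³·K⁻¹
  (d) [electric field strength] = kg·m·s⁻³·A⁻¹  ← same
Only (d) matches kg·m·s⁻³·A⁻¹.

(d)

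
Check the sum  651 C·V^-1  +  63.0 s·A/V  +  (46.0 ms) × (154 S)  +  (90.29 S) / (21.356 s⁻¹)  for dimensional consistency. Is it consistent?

Yes

Dimensions:
  651 C·V^-1:  C·V⁻¹ = s·A·(J·C⁻¹)⁻¹ = kg⁻¹·m⁻²·s⁴·A²
  63.0 s·A/V:  A·s·V⁻¹ = A·s·(J·C⁻¹)⁻¹ = kg⁻¹·m⁻²·s⁴·A²
  (46.0 ms) × (154 S):  [s] · [kg⁻¹·m⁻²·s³·A²] = kg⁻¹·m⁻²·s⁴·A²
  (90.29 S) / (21.356 s⁻¹):  [kg⁻¹·m⁻²·s³·A²] / [s⁻¹] = kg⁻¹·m⁻²·s⁴·A²
Every term reduces to kg⁻¹·m⁻²·s⁴·A².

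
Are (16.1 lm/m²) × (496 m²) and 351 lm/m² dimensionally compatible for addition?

Work out the base dimensions of each:
  (16.1 lm/m²) × (496 m²):  [m⁻²·cd] · [m²] = cd
  351 lm/m²:  lm·m⁻² = cd·m⁻² = m⁻²·cd
cd ≠ m⁻²·cd, so they cannot be added.

No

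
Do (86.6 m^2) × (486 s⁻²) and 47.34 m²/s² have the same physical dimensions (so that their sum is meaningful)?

In SI base units:
  (86.6 m^2) × (486 s⁻²):  [m²] · [s⁻²] = m²·s⁻²
  47.34 m²/s²:  m²·s⁻²
Both are m²·s⁻², so they have the same dimensions and can be added.

Yes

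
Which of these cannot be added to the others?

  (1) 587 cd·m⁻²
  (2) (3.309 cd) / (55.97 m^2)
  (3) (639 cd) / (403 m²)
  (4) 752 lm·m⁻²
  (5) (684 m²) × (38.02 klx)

(5)

In SI base units:
  (1) cd·m⁻² = m⁻²·cd
  (2) [cd] / [m²] = m⁻²·cd
  (3) [cd] / [m²] = m⁻²·cd
  (4) lm·m⁻² = cd·m⁻² = m⁻²·cd
  (5) [m²] · [m⁻²·cd] = cd
All reduce to m⁻²·cd except (5), which is cd.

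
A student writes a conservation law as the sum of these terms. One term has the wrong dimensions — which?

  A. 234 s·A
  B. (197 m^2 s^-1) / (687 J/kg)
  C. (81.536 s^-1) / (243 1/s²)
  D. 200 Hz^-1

Work out the base dimensions of each:
  A. A·s = s·A
  B. [m²·s⁻¹] / [m²·s⁻²] = s
  C. [s⁻¹] / [s⁻²] = s
  D. Hz⁻¹ = (s⁻¹)⁻¹ = s
All reduce to s except A., which is s·A.

A.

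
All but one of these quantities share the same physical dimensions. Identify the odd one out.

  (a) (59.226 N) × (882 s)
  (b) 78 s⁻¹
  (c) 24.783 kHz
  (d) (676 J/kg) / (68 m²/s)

Expand each in SI base units:
  (a) [kg·m·s⁻²] · [s] = kg·m·s⁻¹
  (b) s⁻¹
  (c) Hz = s⁻¹
  (d) [m²·s⁻²] / [m²·s⁻¹] = s⁻¹
All reduce to s⁻¹ except (a), which is kg·m·s⁻¹.

(a)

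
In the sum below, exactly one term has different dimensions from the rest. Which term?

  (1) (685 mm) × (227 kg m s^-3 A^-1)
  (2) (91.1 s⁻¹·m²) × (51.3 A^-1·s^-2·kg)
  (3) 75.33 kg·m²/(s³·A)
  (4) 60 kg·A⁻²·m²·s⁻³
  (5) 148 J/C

(4)

Work out the base dimensions of each:
  (1) [m] · [kg·m·s⁻³·A⁻¹] = kg·m²·s⁻³·A⁻¹
  (2) [m²·s⁻¹] · [kg·s⁻²·A⁻¹] = kg·m²·s⁻³·A⁻¹
  (3) kg·m²·s⁻³·A⁻¹
  (4) kg·m²·s⁻³·A⁻²
  (5) J·C⁻¹ = N·m·(s·A)⁻¹ = kg·m²·s⁻³·A⁻¹
All reduce to kg·m²·s⁻³·A⁻¹ except (4), which is kg·m²·s⁻³·A⁻².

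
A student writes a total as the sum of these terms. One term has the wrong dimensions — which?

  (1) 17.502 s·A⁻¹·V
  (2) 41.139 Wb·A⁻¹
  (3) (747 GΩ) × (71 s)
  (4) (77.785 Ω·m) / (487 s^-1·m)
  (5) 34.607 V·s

Work out the base dimensions of each:
  (1) V·s·A⁻¹ = J·C⁻¹·s·A⁻¹ = kg·m²·s⁻²·A⁻²
  (2) Wb·A⁻¹ = V·s·A⁻¹ = kg·m²·s⁻²·A⁻²
  (3) [kg·m²·s⁻³·A⁻²] · [s] = kg·m²·s⁻²·A⁻²
  (4) [kg·m³·s⁻³·A⁻²] / [m·s⁻¹] = kg·m²·s⁻²·A⁻²
  (5) V·s = J·C⁻¹·s = kg·m²·s⁻²·A⁻¹
All reduce to kg·m²·s⁻²·A⁻² except (5), which is kg·m²·s⁻²·A⁻¹.

(5)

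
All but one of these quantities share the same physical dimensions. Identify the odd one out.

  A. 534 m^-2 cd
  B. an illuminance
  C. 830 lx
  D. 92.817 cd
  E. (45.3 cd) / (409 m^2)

D.

Dimensions:
  A. m⁻²·cd
  B. [illuminance] = m⁻²·cd
  C. lx = lm·m⁻² = m⁻²·cd
  D. cd
  E. [cd] / [m²] = m⁻²·cd
All reduce to m⁻²·cd except D., which is cd.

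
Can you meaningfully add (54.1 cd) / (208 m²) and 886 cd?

No

Reduce each to base SI dimensions:
  (54.1 cd) / (208 m²):  [cd] / [m²] = m⁻²·cd
  886 cd:  cd
m⁻²·cd ≠ cd, so they cannot be added.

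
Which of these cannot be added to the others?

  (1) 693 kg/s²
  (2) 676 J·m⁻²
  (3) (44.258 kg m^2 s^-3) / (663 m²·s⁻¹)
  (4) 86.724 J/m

(4)

Work out the base dimensions of each:
  (1) kg·s⁻²
  (2) J·m⁻² = N·m·m⁻² = kg·s⁻²
  (3) [kg·m²·s⁻³] / [m²·s⁻¹] = kg·s⁻²
  (4) J·m⁻¹ = N·m·m⁻¹ = kg·m·s⁻²
All reduce to kg·s⁻² except (4), which is kg·m·s⁻².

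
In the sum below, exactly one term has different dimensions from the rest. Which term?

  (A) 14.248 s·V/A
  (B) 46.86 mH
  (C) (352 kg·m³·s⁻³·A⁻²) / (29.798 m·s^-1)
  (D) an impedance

Work out the base dimensions of each:
  (A) V·s·A⁻¹ = J·C⁻¹·s·A⁻¹ = kg·m²·s⁻²·A⁻²
  (B) H = V·s·A⁻¹ = kg·m²·s⁻²·A⁻²
  (C) [kg·m³·s⁻³·A⁻²] / [m·s⁻¹] = kg·m²·s⁻²·A⁻²
  (D) [impedance] = kg·m²·s⁻³·A⁻²
All reduce to kg·m²·s⁻²·A⁻² except (D), which is kg·m²·s⁻³·A⁻².

(D)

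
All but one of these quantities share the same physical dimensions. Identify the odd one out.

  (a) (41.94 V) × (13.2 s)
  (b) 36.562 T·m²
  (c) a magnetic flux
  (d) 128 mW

(d)

Expand each in SI base units:
  (a) [kg·m²·s⁻³·A⁻¹] · [s] = kg·m²·s⁻²·A⁻¹
  (b) T·m² = Wb·m⁻²·m² = kg·m²·s⁻²·A⁻¹
  (c) [magnetic flux] = kg·m²·s⁻²·A⁻¹
  (d) W = J·s⁻¹ = kg·m²·s⁻³
All reduce to kg·m²·s⁻²·A⁻¹ except (d), which is kg·m²·s⁻³.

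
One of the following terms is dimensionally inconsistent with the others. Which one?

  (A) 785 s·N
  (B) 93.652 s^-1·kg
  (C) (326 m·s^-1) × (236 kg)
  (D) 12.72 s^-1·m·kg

Reduce each to base SI dimensions:
  (A) N·s = kg·m·s⁻²·s = kg·m·s⁻¹
  (B) kg·s⁻¹
  (C) [m·s⁻¹] · [kg] = kg·m·s⁻¹
  (D) kg·m·s⁻¹
All reduce to kg·m·s⁻¹ except (B), which is kg·s⁻¹.

(B)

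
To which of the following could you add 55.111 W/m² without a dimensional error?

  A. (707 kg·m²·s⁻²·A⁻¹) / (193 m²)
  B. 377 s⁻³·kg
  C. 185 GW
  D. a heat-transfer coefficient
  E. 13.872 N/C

B.

Reference: W·m⁻² = J·s⁻¹·m⁻² = kg·s⁻³.
Each option:
  A. [kg·m²·s⁻²·A⁻¹] / [m²] = kg·s⁻²·A⁻¹
  B. kg·s⁻³  ← same
  C. W = J·s⁻¹ = kg·m²·s⁻³
  D. [heat-transfer coefficient] = kg·s⁻³·K⁻¹
  E. N·C⁻¹ = kg·m·s⁻²·(s·A)⁻¹ = kg·m·s⁻³·A⁻¹
Only B. matches kg·s⁻³.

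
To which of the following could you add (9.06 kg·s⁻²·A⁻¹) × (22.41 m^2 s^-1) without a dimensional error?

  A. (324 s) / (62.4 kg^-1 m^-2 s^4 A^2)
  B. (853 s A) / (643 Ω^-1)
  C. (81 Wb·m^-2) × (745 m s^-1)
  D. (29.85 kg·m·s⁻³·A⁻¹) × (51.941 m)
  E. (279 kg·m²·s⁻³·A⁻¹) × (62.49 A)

D.

Reference: [kg·s⁻²·A⁻¹] · [m²·s⁻¹] = kg·m²·s⁻³·A⁻¹.
Each option:
  A. [s] / [kg⁻¹·m⁻²·s⁴·A²] = kg·m²·s⁻³·A⁻²
  B. [s·A] / [kg⁻¹·m⁻²·s³·A²] = kg·m²·s⁻²·A⁻¹
  C. [kg·s⁻²·A⁻¹] · [m·s⁻¹] = kg·m·s⁻³·A⁻¹
  D. [kg·m·s⁻³·A⁻¹] · [m] = kg·m²·s⁻³·A⁻¹  ← same
  E. [kg·m²·s⁻³·A⁻¹] · [A] = kg·m²·s⁻³
Only D. matches kg·m²·s⁻³·A⁻¹.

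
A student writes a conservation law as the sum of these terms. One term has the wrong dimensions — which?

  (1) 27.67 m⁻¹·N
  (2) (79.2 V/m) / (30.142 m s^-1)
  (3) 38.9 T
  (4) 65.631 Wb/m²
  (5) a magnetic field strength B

(1)

Expand each in SI base units:
  (1) N·m⁻¹ = kg·m·s⁻²·m⁻¹ = kg·s⁻²
  (2) [kg·m·s⁻³·A⁻¹] / [m·s⁻¹] = kg·s⁻²·A⁻¹
  (3) T = Wb·m⁻² = kg·s⁻²·A⁻¹
  (4) Wb·m⁻² = V·s·m⁻² = kg·s⁻²·A⁻¹
  (5) [magnetic field strength B] = kg·s⁻²·A⁻¹
All reduce to kg·s⁻²·A⁻¹ except (1), which is kg·s⁻².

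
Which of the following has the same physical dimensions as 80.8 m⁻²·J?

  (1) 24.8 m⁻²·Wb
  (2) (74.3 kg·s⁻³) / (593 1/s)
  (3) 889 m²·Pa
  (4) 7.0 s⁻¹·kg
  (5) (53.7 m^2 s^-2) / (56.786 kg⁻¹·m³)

(2)

Reference: J·m⁻² = N·m·m⁻² = kg·s⁻².
Each option:
  (1) Wb·m⁻² = V·s·m⁻² = kg·s⁻²·A⁻¹
  (2) [kg·s⁻³] / [s⁻¹] = kg·s⁻²  ← same
  (3) Pa·m² = N·m⁻²·m² = kg·m·s⁻²
  (4) kg·s⁻¹
  (5) [m²·s⁻²] / [kg⁻¹·m³] = kg·m⁻¹·s⁻²
Only (2) matches kg·s⁻².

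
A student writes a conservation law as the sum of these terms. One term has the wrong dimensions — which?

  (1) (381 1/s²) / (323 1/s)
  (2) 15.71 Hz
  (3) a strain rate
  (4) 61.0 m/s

(4)

Work out the base dimensions of each:
  (1) [s⁻²] / [s⁻¹] = s⁻¹
  (2) Hz = s⁻¹
  (3) [strain rate] = s⁻¹
  (4) m·s⁻¹
All reduce to s⁻¹ except (4), which is m·s⁻¹.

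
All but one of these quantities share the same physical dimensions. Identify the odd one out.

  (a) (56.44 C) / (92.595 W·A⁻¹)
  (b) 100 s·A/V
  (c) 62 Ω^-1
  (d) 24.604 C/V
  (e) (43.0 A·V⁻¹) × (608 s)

In SI base units:
  (a) [s·A] / [kg·m²·s⁻³·A⁻¹] = kg⁻¹·m⁻²·s⁴·A²
  (b) A·s·V⁻¹ = A·s·(J·C⁻¹)⁻¹ = kg⁻¹·m⁻²·s⁴·A²
  (c) Ω⁻¹ = (V·A⁻¹)⁻¹ = kg⁻¹·m⁻²·s³·A²
  (d) C·V⁻¹ = s·A·(J·C⁻¹)⁻¹ = kg⁻¹·m⁻²·s⁴·A²
  (e) [kg⁻¹·m⁻²·s³·A²] · [s] = kg⁻¹·m⁻²·s⁴·A²
All reduce to kg⁻¹·m⁻²·s⁴·A² except (c), which is kg⁻¹·m⁻²·s³·A².

(c)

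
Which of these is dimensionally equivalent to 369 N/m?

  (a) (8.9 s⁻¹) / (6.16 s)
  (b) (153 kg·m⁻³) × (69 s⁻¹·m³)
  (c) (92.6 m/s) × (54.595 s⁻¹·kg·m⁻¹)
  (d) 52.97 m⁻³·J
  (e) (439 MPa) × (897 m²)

(c)

Reference: N·m⁻¹ = kg·m·s⁻²·m⁻¹ = kg·s⁻².
Each option:
  (a) [s⁻¹] / [s] = s⁻²
  (b) [kg·m⁻³] · [m³·s⁻¹] = kg·s⁻¹
  (c) [m·s⁻¹] · [kg·m⁻¹·s⁻¹] = kg·s⁻²  ← same
  (d) J·m⁻³ = N·m·m⁻³ = kg·m⁻¹·s⁻²
  (e) [kg·m⁻¹·s⁻²] · [m²] = kg·m·s⁻²
Only (c) matches kg·s⁻².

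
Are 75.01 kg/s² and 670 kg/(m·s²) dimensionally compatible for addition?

Work out the base dimensions of each:
  75.01 kg/s²:  kg·s⁻²
  670 kg/(m·s²):  kg·m⁻¹·s⁻²
kg·s⁻² ≠ kg·m⁻¹·s⁻², so they cannot be added.

No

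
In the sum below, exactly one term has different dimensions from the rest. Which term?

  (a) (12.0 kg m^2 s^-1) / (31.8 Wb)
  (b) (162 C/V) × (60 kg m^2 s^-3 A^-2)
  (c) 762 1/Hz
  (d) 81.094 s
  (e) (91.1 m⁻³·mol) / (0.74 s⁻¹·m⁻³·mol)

(a)

Work out the base dimensions of each:
  (a) [kg·m²·s⁻¹] / [kg·m²·s⁻²·A⁻¹] = s·A
  (b) [kg⁻¹·m⁻²·s⁴·A²] · [kg·m²·s⁻³·A⁻²] = s
  (c) Hz⁻¹ = (s⁻¹)⁻¹ = s
  (d) s
  (e) [m⁻³·mol] / [m⁻³·s⁻¹·mol] = s
All reduce to s except (a), which is s·A.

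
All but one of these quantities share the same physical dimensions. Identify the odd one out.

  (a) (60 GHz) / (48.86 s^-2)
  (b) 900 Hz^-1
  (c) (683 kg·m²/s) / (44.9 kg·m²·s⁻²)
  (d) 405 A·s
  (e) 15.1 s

In SI base units:
  (a) [s⁻¹] / [s⁻²] = s
  (b) Hz⁻¹ = (s⁻¹)⁻¹ = s
  (c) [kg·m²·s⁻¹] / [kg·m²·s⁻²] = s
  (d) A·s = s·A
  (e) s
All reduce to s except (d), which is s·A.

(d)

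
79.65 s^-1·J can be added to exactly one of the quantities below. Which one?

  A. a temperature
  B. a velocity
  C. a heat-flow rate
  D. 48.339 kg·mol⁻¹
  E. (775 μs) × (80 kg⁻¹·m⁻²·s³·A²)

Reference: J·s⁻¹ = N·m·s⁻¹ = kg·m²·s⁻³.
Each option:
  A. [temperature] = K
  B. [velocity] = m·s⁻¹
  C. [heat-flow rate] = kg·m²·s⁻³  ← same
  D. kg·mol⁻¹
  E. [s] · [kg⁻¹·m⁻²·s³·A²] = kg⁻¹·m⁻²·s⁴·A²
Only C. matches kg·m²·s⁻³.

C.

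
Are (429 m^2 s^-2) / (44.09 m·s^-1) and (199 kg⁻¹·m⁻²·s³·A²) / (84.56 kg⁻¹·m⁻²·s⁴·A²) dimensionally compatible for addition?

No

Dimensions:
  (429 m^2 s^-2) / (44.09 m·s^-1):  [m²·s⁻²] / [m·s⁻¹] = m·s⁻¹
  (199 kg⁻¹·m⁻²·s³·A²) / (84.56 kg⁻¹·m⁻²·s⁴·A²):  [kg⁻¹·m⁻²·s³·A²] / [kg⁻¹·m⁻²·s⁴·A²] = s⁻¹
m·s⁻¹ ≠ s⁻¹, so they cannot be added.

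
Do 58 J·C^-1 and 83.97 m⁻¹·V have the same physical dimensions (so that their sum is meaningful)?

No

Expand each in SI base units:
  58 J·C^-1:  J·C⁻¹ = N·m·(s·A)⁻¹ = kg·m²·s⁻³·A⁻¹
  83.97 m⁻¹·V:  V·m⁻¹ = J·C⁻¹·m⁻¹ = kg·m·s⁻³·A⁻¹
kg·m²·s⁻³·A⁻¹ ≠ kg·m·s⁻³·A⁻¹, so they cannot be added.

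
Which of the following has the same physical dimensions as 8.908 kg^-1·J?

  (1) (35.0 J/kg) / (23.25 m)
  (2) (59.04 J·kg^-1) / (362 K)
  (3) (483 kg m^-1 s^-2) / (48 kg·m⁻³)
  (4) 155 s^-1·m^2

(3)

Reference: J·kg⁻¹ = N·m·kg⁻¹ = m²·s⁻².
Each option:
  (1) [m²·s⁻²] / [m] = m·s⁻²
  (2) [m²·s⁻²] / [K] = m²·s⁻²·K⁻¹
  (3) [kg·m⁻¹·s⁻²] / [kg·m⁻³] = m²·s⁻²  ← same
  (4) m²·s⁻¹
Only (3) matches m²·s⁻².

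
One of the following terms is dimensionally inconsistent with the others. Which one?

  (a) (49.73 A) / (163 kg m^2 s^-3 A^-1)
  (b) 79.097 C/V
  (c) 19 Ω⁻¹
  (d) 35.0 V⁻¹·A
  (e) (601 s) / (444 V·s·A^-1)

(b)

Dimensions:
  (a) [A] / [kg·m²·s⁻³·A⁻¹] = kg⁻¹·m⁻²·s³·A²
  (b) C·V⁻¹ = s·A·(J·C⁻¹)⁻¹ = kg⁻¹·m⁻²·s⁴·A²
  (c) Ω⁻¹ = (V·A⁻¹)⁻¹ = kg⁻¹·m⁻²·s³·A²
  (d) A·V⁻¹ = A·(J·C⁻¹)⁻¹ = kg⁻¹·m⁻²·s³·A²
  (e) [s] / [kg·m²·s⁻²·A⁻²] = kg⁻¹·m⁻²·s³·A²
All reduce to kg⁻¹·m⁻²·s³·A² except (b), which is kg⁻¹·m⁻²·s⁴·A².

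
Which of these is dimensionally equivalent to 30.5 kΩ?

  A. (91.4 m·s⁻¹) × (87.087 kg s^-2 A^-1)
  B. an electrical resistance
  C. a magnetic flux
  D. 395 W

B.

Reference: Ω = V·A⁻¹ = kg·m²·s⁻³·A⁻².
Each option:
  A. [m·s⁻¹] · [kg·s⁻²·A⁻¹] = kg·m·s⁻³·A⁻¹
  B. [electrical resistance] = kg·m²·s⁻³·A⁻²  ← same
  C. [magnetic flux] = kg·m²·s⁻²·A⁻¹
  D. W = J·s⁻¹ = kg·m²·s⁻³
Only B. matches kg·m²·s⁻³·A⁻².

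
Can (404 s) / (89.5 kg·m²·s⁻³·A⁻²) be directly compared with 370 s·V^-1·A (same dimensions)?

Reduce each to base SI dimensions:
  (404 s) / (89.5 kg·m²·s⁻³·A⁻²):  [s] / [kg·m²·s⁻³·A⁻²] = kg⁻¹·m⁻²·s⁴·A²
  370 s·V^-1·A:  A·s·V⁻¹ = A·s·(J·C⁻¹)⁻¹ = kg⁻¹·m⁻²·s⁴·A²
Both are kg⁻¹·m⁻²·s⁴·A², so they have the same dimensions and can be added.

Yes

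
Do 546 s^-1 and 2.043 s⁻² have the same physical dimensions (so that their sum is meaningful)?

No

Expand each in SI base units:
  546 s^-1:  s⁻¹
  2.043 s⁻²:  s⁻²
s⁻¹ ≠ s⁻², so they cannot be added.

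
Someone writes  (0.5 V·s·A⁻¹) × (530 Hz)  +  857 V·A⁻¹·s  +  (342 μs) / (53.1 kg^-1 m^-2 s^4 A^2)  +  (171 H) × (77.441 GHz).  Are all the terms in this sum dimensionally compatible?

No

Work out the base dimensions of each:
  (0.5 V·s·A⁻¹) × (530 Hz):  [kg·m²·s⁻²·A⁻²] · [s⁻¹] = kg·m²·s⁻³·A⁻²
  857 V·A⁻¹·s:  V·s·A⁻¹ = J·C⁻¹·s·A⁻¹ = kg·m²·s⁻²·A⁻²
  (342 μs) / (53.1 kg^-1 m^-2 s^4 A^2):  [s] / [kg⁻¹·m⁻²·s⁴·A²] = kg·m²·s⁻³·A⁻²
  (171 H) × (77.441 GHz):  [kg·m²·s⁻²·A⁻²] · [s⁻¹] = kg·m²·s⁻³·A⁻²
The terms do not share a single dimension (kg·m²·s⁻²·A⁻² vs kg·m²·s⁻³·A⁻²).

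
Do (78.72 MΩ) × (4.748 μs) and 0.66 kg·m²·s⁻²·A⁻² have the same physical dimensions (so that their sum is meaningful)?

Work out the base dimensions of each:
  (78.72 MΩ) × (4.748 μs):  [kg·m²·s⁻³·A⁻²] · [s] = kg·m²·s⁻²·A⁻²
  0.66 kg·m²·s⁻²·A⁻²:  kg·m²·s⁻²·A⁻²
Both are kg·m²·s⁻²·A⁻², so they have the same dimensions and can be added.

Yes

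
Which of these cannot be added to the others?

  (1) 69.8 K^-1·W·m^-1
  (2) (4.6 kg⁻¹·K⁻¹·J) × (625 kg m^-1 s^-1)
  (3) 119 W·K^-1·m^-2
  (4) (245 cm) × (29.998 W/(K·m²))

Dimensions:
  (1) W·m⁻¹·K⁻¹ = J·s⁻¹·m⁻¹·K⁻¹ = kg·m·s⁻³·K⁻¹
  (2) [m²·s⁻²·K⁻¹] · [kg·m⁻¹·s⁻¹] = kg·m·s⁻³·K⁻¹
  (3) W·m⁻²·K⁻¹ = J·s⁻¹·m⁻²·K⁻¹ = kg·s⁻³·K⁻¹
  (4) [m] · [kg·s⁻³·K⁻¹] = kg·m·s⁻³·K⁻¹
All reduce to kg·m·s⁻³·K⁻¹ except (3), which is kg·s⁻³·K⁻¹.

(3)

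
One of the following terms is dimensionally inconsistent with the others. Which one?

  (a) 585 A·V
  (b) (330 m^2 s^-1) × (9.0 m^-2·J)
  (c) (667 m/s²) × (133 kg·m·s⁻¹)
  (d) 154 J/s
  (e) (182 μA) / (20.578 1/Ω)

(e)

In SI base units:
  (a) V·A = J·C⁻¹·A = kg·m²·s⁻³
  (b) [m²·s⁻¹] · [kg·s⁻²] = kg·m²·s⁻³
  (c) [m·s⁻²] · [kg·m·s⁻¹] = kg·m²·s⁻³
  (d) J·s⁻¹ = N·m·s⁻¹ = kg·m²·s⁻³
  (e) [A] / [kg⁻¹·m⁻²·s³·A²] = kg·m²·s⁻³·A⁻¹
All reduce to kg·m²·s⁻³ except (e), which is kg·m²·s⁻³·A⁻¹.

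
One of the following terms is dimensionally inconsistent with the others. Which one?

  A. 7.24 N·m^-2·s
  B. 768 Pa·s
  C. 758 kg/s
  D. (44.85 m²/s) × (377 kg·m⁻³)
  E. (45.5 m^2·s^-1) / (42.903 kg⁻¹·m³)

C.

Reduce each to base SI dimensions:
  A. N·s·m⁻² = kg·m·s⁻²·s·m⁻² = kg·m⁻¹·s⁻¹
  B. Pa·s = N·m⁻²·s = kg·m⁻¹·s⁻¹
  C. kg·s⁻¹
  D. [m²·s⁻¹] · [kg·m⁻³] = kg·m⁻¹·s⁻¹
  E. [m²·s⁻¹] / [kg⁻¹·m³] = kg·m⁻¹·s⁻¹
All reduce to kg·m⁻¹·s⁻¹ except C., which is kg·s⁻¹.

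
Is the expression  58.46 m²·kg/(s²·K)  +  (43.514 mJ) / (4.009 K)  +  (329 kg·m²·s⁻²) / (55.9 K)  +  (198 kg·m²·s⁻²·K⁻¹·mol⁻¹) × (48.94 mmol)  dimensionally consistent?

In SI base units:
  58.46 m²·kg/(s²·K):  kg·m²·s⁻²·K⁻¹
  (43.514 mJ) / (4.009 K):  [kg·m²·s⁻²] / [K] = kg·m²·s⁻²·K⁻¹
  (329 kg·m²·s⁻²) / (55.9 K):  [kg·m²·s⁻²] / [K] = kg·m²·s⁻²·K⁻¹
  (198 kg·m²·s⁻²·K⁻¹·mol⁻¹) × (48.94 mmol):  [kg·m²·s⁻²·K⁻¹·mol⁻¹] · [mol] = kg·m²·s⁻²·K⁻¹
Every term reduces to kg·m²·s⁻²·K⁻¹.

Yes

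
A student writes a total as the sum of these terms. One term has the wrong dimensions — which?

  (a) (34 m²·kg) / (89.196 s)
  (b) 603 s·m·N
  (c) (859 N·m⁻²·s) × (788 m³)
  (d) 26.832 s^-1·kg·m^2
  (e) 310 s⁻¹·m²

Reduce each to base SI dimensions:
  (a) [kg·m²] / [s] = kg·m²·s⁻¹
  (b) N·m·s = kg·m·s⁻²·m·s = kg·m²·s⁻¹
  (c) [kg·m⁻¹·s⁻¹] · [m³] = kg·m²·s⁻¹
  (d) kg·m²·s⁻¹
  (e) m²·s⁻¹
All reduce to kg·m²·s⁻¹ except (e), which is m²·s⁻¹.

(e)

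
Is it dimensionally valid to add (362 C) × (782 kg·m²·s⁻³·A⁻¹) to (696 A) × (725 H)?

In SI base units:
  (362 C) × (782 kg·m²·s⁻³·A⁻¹):  [s·A] · [kg·m²·s⁻³·A⁻¹] = kg·m²·s⁻²
  (696 A) × (725 H):  [A] · [kg·m²·s⁻²·A⁻²] = kg·m²·s⁻²·A⁻¹
kg·m²·s⁻² ≠ kg·m²·s⁻²·A⁻¹, so they cannot be added.

No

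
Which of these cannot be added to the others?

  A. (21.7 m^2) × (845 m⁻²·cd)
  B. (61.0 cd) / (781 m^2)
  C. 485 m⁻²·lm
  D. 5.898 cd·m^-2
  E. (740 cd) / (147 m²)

A.

Reduce each to base SI dimensions:
  A. [m²] · [m⁻²·cd] = cd
  B. [cd] / [m²] = m⁻²·cd
  C. lm·m⁻² = cd·m⁻² = m⁻²·cd
  D. cd·m⁻² = m⁻²·cd
  E. [cd] / [m²] = m⁻²·cd
All reduce to m⁻²·cd except A., which is cd.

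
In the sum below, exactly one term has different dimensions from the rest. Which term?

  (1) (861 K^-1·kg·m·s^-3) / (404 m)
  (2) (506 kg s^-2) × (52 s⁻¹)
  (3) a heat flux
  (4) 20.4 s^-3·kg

(1)

Dimensions:
  (1) [kg·m·s⁻³·K⁻¹] / [m] = kg·s⁻³·K⁻¹
  (2) [kg·s⁻²] · [s⁻¹] = kg·s⁻³
  (3) [heat flux] = kg·s⁻³
  (4) kg·s⁻³
All reduce to kg·s⁻³ except (1), which is kg·s⁻³·K⁻¹.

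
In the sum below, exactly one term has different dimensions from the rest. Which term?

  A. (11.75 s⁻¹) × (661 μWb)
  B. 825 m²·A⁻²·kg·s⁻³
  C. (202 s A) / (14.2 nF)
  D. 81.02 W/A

Expand each in SI base units:
  A. [s⁻¹] · [kg·m²·s⁻²·A⁻¹] = kg·m²·s⁻³·A⁻¹
  B. kg·m²·s⁻³·A⁻²
  C. [s·A] / [kg⁻¹·m⁻²·s⁴·A²] = kg·m²·s⁻³·A⁻¹
  D. W·A⁻¹ = J·s⁻¹·A⁻¹ = kg·m²·s⁻³·A⁻¹
All reduce to kg·m²·s⁻³·A⁻¹ except B., which is kg·m²·s⁻³·A⁻².

B.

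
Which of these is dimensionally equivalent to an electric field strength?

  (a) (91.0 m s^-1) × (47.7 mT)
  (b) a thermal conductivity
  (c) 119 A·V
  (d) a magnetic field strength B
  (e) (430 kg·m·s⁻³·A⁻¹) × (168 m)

(a)

Reference: [electric field strength] = kg·m·s⁻³·A⁻¹.
Each option:
  (a) [m·s⁻¹] · [kg·s⁻²·A⁻¹] = kg·m·s⁻³·A⁻¹  ← same
  (b) [thermal conductivity] = kg·m·s⁻³·K⁻¹
  (c) V·A = J·C⁻¹·A = kg·m²·s⁻³
  (d) [magnetic field strength B] = kg·s⁻²·A⁻¹
  (e) [kg·m·s⁻³·A⁻¹] · [m] = kg·m²·s⁻³·A⁻¹
Only (a) matches kg·m·s⁻³·A⁻¹.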